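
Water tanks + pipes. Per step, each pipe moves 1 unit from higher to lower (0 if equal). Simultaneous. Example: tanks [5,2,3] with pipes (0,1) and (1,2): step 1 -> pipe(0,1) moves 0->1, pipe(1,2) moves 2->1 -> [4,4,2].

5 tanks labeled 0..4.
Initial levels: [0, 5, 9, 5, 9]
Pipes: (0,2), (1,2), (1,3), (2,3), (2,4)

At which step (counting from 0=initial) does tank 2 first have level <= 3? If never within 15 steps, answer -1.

Answer: -1

Derivation:
Step 1: flows [2->0,2->1,1=3,2->3,2=4] -> levels [1 6 6 6 9]
Step 2: flows [2->0,1=2,1=3,2=3,4->2] -> levels [2 6 6 6 8]
Step 3: flows [2->0,1=2,1=3,2=3,4->2] -> levels [3 6 6 6 7]
Step 4: flows [2->0,1=2,1=3,2=3,4->2] -> levels [4 6 6 6 6]
Step 5: flows [2->0,1=2,1=3,2=3,2=4] -> levels [5 6 5 6 6]
Step 6: flows [0=2,1->2,1=3,3->2,4->2] -> levels [5 5 8 5 5]
Step 7: flows [2->0,2->1,1=3,2->3,2->4] -> levels [6 6 4 6 6]
Step 8: flows [0->2,1->2,1=3,3->2,4->2] -> levels [5 5 8 5 5]
  -> period-2 cycle (repeats step 6); tank 2 never drops to <=3
Tank 2 never reaches <=3 within 15 steps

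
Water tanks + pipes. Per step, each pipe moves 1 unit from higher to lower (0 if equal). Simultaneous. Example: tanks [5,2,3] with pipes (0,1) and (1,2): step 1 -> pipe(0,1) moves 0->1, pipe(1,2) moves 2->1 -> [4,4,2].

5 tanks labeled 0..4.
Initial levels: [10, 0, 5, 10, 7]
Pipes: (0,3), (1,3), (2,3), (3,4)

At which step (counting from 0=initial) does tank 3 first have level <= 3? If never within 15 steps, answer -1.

Step 1: flows [0=3,3->1,3->2,3->4] -> levels [10 1 6 7 8]
Step 2: flows [0->3,3->1,3->2,4->3] -> levels [9 2 7 7 7]
Step 3: flows [0->3,3->1,2=3,3=4] -> levels [8 3 7 7 7]
Step 4: flows [0->3,3->1,2=3,3=4] -> levels [7 4 7 7 7]
Step 5: flows [0=3,3->1,2=3,3=4] -> levels [7 5 7 6 7]
Step 6: flows [0->3,3->1,2->3,4->3] -> levels [6 6 6 8 6]
Step 7: flows [3->0,3->1,3->2,3->4] -> levels [7 7 7 4 7]
Step 8: flows [0->3,1->3,2->3,4->3] -> levels [6 6 6 8 6]
  -> period-2 cycle (repeats step 6); tank 3 never drops to <=3
Tank 3 never reaches <=3 within 15 steps

Answer: -1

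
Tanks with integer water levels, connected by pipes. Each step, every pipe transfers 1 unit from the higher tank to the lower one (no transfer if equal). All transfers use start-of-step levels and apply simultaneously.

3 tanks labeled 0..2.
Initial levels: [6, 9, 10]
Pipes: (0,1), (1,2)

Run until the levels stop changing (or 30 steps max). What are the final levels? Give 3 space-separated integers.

Answer: 9 7 9

Derivation:
Step 1: flows [1->0,2->1] -> levels [7 9 9]
Step 2: flows [1->0,1=2] -> levels [8 8 9]
Step 3: flows [0=1,2->1] -> levels [8 9 8]
Step 4: flows [1->0,1->2] -> levels [9 7 9]
Step 5: flows [0->1,2->1] -> levels [8 9 8]
  -> period-2 cycle: step 5 state = step 3 state; never stabilizes
  -> state at step 30: (30-3) mod 2 = 1, same as step 4 -> [9 7 9]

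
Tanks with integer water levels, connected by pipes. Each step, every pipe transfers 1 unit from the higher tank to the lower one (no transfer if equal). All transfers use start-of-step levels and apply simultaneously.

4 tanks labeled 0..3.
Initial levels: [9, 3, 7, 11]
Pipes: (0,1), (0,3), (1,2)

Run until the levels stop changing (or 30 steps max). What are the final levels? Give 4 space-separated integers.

Step 1: flows [0->1,3->0,2->1] -> levels [9 5 6 10]
Step 2: flows [0->1,3->0,2->1] -> levels [9 7 5 9]
Step 3: flows [0->1,0=3,1->2] -> levels [8 7 6 9]
Step 4: flows [0->1,3->0,1->2] -> levels [8 7 7 8]
Step 5: flows [0->1,0=3,1=2] -> levels [7 8 7 8]
Step 6: flows [1->0,3->0,1->2] -> levels [9 6 8 7]
Step 7: flows [0->1,0->3,2->1] -> levels [7 8 7 8]
  -> period-2 cycle: step 7 state = step 5 state; never stabilizes
  -> state at step 30: (30-5) mod 2 = 1, same as step 6 -> [9 6 8 7]

Answer: 9 6 8 7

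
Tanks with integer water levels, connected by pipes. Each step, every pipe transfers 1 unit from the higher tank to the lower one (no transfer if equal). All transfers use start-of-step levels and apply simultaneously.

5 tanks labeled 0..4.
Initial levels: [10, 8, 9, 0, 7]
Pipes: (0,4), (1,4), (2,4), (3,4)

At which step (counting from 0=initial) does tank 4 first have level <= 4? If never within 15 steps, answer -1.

Answer: 6

Derivation:
Step 1: flows [0->4,1->4,2->4,4->3] -> levels [9 7 8 1 9]
Step 2: flows [0=4,4->1,4->2,4->3] -> levels [9 8 9 2 6]
Step 3: flows [0->4,1->4,2->4,4->3] -> levels [8 7 8 3 8]
Step 4: flows [0=4,4->1,2=4,4->3] -> levels [8 8 8 4 6]
Step 5: flows [0->4,1->4,2->4,4->3] -> levels [7 7 7 5 8]
Step 6: flows [4->0,4->1,4->2,4->3] -> levels [8 8 8 6 4]
Tank 4 first reaches <=4 at step 6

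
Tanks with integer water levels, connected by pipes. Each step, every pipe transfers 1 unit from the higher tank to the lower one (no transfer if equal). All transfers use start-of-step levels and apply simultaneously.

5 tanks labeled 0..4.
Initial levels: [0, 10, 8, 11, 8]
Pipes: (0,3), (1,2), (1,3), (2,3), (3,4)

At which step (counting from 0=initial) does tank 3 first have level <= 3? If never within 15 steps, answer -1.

Step 1: flows [3->0,1->2,3->1,3->2,3->4] -> levels [1 10 10 7 9]
Step 2: flows [3->0,1=2,1->3,2->3,4->3] -> levels [2 9 9 9 8]
Step 3: flows [3->0,1=2,1=3,2=3,3->4] -> levels [3 9 9 7 9]
Step 4: flows [3->0,1=2,1->3,2->3,4->3] -> levels [4 8 8 9 8]
Step 5: flows [3->0,1=2,3->1,3->2,3->4] -> levels [5 9 9 5 9]
Step 6: flows [0=3,1=2,1->3,2->3,4->3] -> levels [5 8 8 8 8]
Step 7: flows [3->0,1=2,1=3,2=3,3=4] -> levels [6 8 8 7 8]
Step 8: flows [3->0,1=2,1->3,2->3,4->3] -> levels [7 7 7 9 7]
Step 9: flows [3->0,1=2,3->1,3->2,3->4] -> levels [8 8 8 5 8]
Step 10: flows [0->3,1=2,1->3,2->3,4->3] -> levels [7 7 7 9 7]
  -> period-2 cycle (repeats step 8); tank 3 never drops to <=3
Tank 3 never reaches <=3 within 15 steps

Answer: -1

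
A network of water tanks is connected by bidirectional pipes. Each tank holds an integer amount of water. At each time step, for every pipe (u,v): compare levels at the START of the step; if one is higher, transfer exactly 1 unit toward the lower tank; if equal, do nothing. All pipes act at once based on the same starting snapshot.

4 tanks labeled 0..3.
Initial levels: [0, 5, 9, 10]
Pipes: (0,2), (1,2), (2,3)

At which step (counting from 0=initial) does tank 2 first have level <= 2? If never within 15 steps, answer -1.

Answer: -1

Derivation:
Step 1: flows [2->0,2->1,3->2] -> levels [1 6 8 9]
Step 2: flows [2->0,2->1,3->2] -> levels [2 7 7 8]
Step 3: flows [2->0,1=2,3->2] -> levels [3 7 7 7]
Step 4: flows [2->0,1=2,2=3] -> levels [4 7 6 7]
Step 5: flows [2->0,1->2,3->2] -> levels [5 6 7 6]
Step 6: flows [2->0,2->1,2->3] -> levels [6 7 4 7]
Step 7: flows [0->2,1->2,3->2] -> levels [5 6 7 6]
  -> period-2 cycle (repeats step 5); tank 2 never drops to <=2
Tank 2 never reaches <=2 within 15 steps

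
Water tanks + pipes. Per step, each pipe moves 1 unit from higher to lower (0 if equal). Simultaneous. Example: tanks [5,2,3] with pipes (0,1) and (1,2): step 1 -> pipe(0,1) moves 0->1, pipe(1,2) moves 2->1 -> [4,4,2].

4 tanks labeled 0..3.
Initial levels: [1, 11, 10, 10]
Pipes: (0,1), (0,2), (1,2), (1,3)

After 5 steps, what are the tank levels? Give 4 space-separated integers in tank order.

Step 1: flows [1->0,2->0,1->2,1->3] -> levels [3 8 10 11]
Step 2: flows [1->0,2->0,2->1,3->1] -> levels [5 9 8 10]
Step 3: flows [1->0,2->0,1->2,3->1] -> levels [7 8 8 9]
Step 4: flows [1->0,2->0,1=2,3->1] -> levels [9 8 7 8]
Step 5: flows [0->1,0->2,1->2,1=3] -> levels [7 8 9 8]

Answer: 7 8 9 8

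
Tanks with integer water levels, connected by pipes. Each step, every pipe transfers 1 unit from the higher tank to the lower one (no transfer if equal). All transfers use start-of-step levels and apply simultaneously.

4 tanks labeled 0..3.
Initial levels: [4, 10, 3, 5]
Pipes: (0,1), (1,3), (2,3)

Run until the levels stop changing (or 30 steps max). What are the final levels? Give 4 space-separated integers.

Step 1: flows [1->0,1->3,3->2] -> levels [5 8 4 5]
Step 2: flows [1->0,1->3,3->2] -> levels [6 6 5 5]
Step 3: flows [0=1,1->3,2=3] -> levels [6 5 5 6]
Step 4: flows [0->1,3->1,3->2] -> levels [5 7 6 4]
Step 5: flows [1->0,1->3,2->3] -> levels [6 5 5 6]
  -> period-2 cycle: step 5 state = step 3 state; never stabilizes
  -> state at step 30: (30-3) mod 2 = 1, same as step 4 -> [5 7 6 4]

Answer: 5 7 6 4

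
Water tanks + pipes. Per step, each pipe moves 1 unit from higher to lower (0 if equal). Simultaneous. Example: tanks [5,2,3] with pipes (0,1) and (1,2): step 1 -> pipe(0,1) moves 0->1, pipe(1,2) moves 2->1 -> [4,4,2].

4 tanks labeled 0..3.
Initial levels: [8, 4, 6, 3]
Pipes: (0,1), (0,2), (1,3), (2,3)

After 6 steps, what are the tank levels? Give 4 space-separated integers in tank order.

Step 1: flows [0->1,0->2,1->3,2->3] -> levels [6 4 6 5]
Step 2: flows [0->1,0=2,3->1,2->3] -> levels [5 6 5 5]
Step 3: flows [1->0,0=2,1->3,2=3] -> levels [6 4 5 6]
Step 4: flows [0->1,0->2,3->1,3->2] -> levels [4 6 7 4]
Step 5: flows [1->0,2->0,1->3,2->3] -> levels [6 4 5 6]
  -> period-2 cycle: step 5 state = step 3 state
  -> state at step 6: (6-3) mod 2 = 1, same as step 4 -> [4 6 7 4]

Answer: 4 6 7 4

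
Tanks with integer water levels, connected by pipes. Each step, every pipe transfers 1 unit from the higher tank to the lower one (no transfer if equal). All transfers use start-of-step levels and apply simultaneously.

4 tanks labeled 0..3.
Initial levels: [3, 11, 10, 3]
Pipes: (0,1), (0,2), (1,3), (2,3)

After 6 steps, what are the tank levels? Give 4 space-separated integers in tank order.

Step 1: flows [1->0,2->0,1->3,2->3] -> levels [5 9 8 5]
Step 2: flows [1->0,2->0,1->3,2->3] -> levels [7 7 6 7]
Step 3: flows [0=1,0->2,1=3,3->2] -> levels [6 7 8 6]
Step 4: flows [1->0,2->0,1->3,2->3] -> levels [8 5 6 8]
Step 5: flows [0->1,0->2,3->1,3->2] -> levels [6 7 8 6]
  -> period-2 cycle: step 5 state = step 3 state
  -> state at step 6: (6-3) mod 2 = 1, same as step 4 -> [8 5 6 8]

Answer: 8 5 6 8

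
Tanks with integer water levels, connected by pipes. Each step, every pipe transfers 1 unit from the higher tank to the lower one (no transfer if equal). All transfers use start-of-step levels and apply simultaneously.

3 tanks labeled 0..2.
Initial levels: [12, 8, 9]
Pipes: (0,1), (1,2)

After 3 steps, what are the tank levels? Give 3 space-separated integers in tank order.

Step 1: flows [0->1,2->1] -> levels [11 10 8]
Step 2: flows [0->1,1->2] -> levels [10 10 9]
Step 3: flows [0=1,1->2] -> levels [10 9 10]

Answer: 10 9 10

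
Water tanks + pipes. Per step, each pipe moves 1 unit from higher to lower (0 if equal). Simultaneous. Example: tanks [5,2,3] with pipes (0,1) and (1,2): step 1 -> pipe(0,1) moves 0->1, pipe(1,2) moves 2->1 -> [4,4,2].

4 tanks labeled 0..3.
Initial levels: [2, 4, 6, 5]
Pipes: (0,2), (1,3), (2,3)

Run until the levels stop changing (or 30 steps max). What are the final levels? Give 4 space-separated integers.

Step 1: flows [2->0,3->1,2->3] -> levels [3 5 4 5]
Step 2: flows [2->0,1=3,3->2] -> levels [4 5 4 4]
Step 3: flows [0=2,1->3,2=3] -> levels [4 4 4 5]
Step 4: flows [0=2,3->1,3->2] -> levels [4 5 5 3]
Step 5: flows [2->0,1->3,2->3] -> levels [5 4 3 5]
Step 6: flows [0->2,3->1,3->2] -> levels [4 5 5 3]
  -> period-2 cycle: step 6 state = step 4 state; never stabilizes
  -> state at step 30: (30-4) mod 2 = 0, same as step 4 -> [4 5 5 3]

Answer: 4 5 5 3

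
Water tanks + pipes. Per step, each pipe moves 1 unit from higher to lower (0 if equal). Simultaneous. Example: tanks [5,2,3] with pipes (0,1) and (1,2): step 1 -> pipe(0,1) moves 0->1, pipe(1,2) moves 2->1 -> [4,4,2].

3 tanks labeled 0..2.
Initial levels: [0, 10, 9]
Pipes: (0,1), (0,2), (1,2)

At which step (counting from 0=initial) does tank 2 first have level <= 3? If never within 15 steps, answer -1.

Answer: -1

Derivation:
Step 1: flows [1->0,2->0,1->2] -> levels [2 8 9]
Step 2: flows [1->0,2->0,2->1] -> levels [4 8 7]
Step 3: flows [1->0,2->0,1->2] -> levels [6 6 7]
Step 4: flows [0=1,2->0,2->1] -> levels [7 7 5]
Step 5: flows [0=1,0->2,1->2] -> levels [6 6 7]
  -> period-2 cycle (repeats step 3); tank 2 never drops to <=3
Tank 2 never reaches <=3 within 15 steps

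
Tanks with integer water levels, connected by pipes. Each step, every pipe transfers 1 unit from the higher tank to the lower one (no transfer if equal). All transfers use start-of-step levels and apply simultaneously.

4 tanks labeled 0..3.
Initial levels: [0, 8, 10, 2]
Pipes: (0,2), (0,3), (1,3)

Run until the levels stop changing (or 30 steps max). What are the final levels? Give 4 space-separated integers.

Answer: 4 4 6 6

Derivation:
Step 1: flows [2->0,3->0,1->3] -> levels [2 7 9 2]
Step 2: flows [2->0,0=3,1->3] -> levels [3 6 8 3]
Step 3: flows [2->0,0=3,1->3] -> levels [4 5 7 4]
Step 4: flows [2->0,0=3,1->3] -> levels [5 4 6 5]
Step 5: flows [2->0,0=3,3->1] -> levels [6 5 5 4]
Step 6: flows [0->2,0->3,1->3] -> levels [4 4 6 6]
Step 7: flows [2->0,3->0,3->1] -> levels [6 5 5 4]
  -> period-2 cycle: step 7 state = step 5 state; never stabilizes
  -> state at step 30: (30-5) mod 2 = 1, same as step 6 -> [4 4 6 6]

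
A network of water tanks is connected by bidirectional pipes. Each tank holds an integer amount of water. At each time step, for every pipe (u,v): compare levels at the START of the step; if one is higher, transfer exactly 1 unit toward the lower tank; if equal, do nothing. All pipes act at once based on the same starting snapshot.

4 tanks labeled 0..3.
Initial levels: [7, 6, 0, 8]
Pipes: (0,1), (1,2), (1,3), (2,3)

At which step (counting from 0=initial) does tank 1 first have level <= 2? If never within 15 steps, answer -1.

Answer: -1

Derivation:
Step 1: flows [0->1,1->2,3->1,3->2] -> levels [6 7 2 6]
Step 2: flows [1->0,1->2,1->3,3->2] -> levels [7 4 4 6]
Step 3: flows [0->1,1=2,3->1,3->2] -> levels [6 6 5 4]
Step 4: flows [0=1,1->2,1->3,2->3] -> levels [6 4 5 6]
Step 5: flows [0->1,2->1,3->1,3->2] -> levels [5 7 5 4]
Step 6: flows [1->0,1->2,1->3,2->3] -> levels [6 4 5 6]
  -> period-2 cycle (repeats step 4); tank 1 never drops to <=2
Tank 1 never reaches <=2 within 15 steps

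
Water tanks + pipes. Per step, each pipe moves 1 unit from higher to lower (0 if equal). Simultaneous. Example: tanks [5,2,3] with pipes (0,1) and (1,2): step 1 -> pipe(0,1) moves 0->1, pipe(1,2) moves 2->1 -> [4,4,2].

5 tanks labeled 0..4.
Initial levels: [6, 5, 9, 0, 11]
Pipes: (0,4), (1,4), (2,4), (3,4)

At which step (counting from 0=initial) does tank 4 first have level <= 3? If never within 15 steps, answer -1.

Step 1: flows [4->0,4->1,4->2,4->3] -> levels [7 6 10 1 7]
Step 2: flows [0=4,4->1,2->4,4->3] -> levels [7 7 9 2 6]
Step 3: flows [0->4,1->4,2->4,4->3] -> levels [6 6 8 3 8]
Step 4: flows [4->0,4->1,2=4,4->3] -> levels [7 7 8 4 5]
Step 5: flows [0->4,1->4,2->4,4->3] -> levels [6 6 7 5 7]
Step 6: flows [4->0,4->1,2=4,4->3] -> levels [7 7 7 6 4]
Step 7: flows [0->4,1->4,2->4,3->4] -> levels [6 6 6 5 8]
Step 8: flows [4->0,4->1,4->2,4->3] -> levels [7 7 7 6 4]
  -> period-2 cycle (repeats step 6); tank 4 never drops to <=3
Tank 4 never reaches <=3 within 15 steps

Answer: -1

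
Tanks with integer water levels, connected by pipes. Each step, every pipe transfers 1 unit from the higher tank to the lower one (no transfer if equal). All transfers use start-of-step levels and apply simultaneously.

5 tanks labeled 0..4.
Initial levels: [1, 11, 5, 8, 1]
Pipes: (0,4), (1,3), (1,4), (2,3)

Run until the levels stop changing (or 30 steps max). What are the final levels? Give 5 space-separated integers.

Answer: 5 6 6 5 4

Derivation:
Step 1: flows [0=4,1->3,1->4,3->2] -> levels [1 9 6 8 2]
Step 2: flows [4->0,1->3,1->4,3->2] -> levels [2 7 7 8 2]
Step 3: flows [0=4,3->1,1->4,3->2] -> levels [2 7 8 6 3]
Step 4: flows [4->0,1->3,1->4,2->3] -> levels [3 5 7 8 3]
Step 5: flows [0=4,3->1,1->4,3->2] -> levels [3 5 8 6 4]
Step 6: flows [4->0,3->1,1->4,2->3] -> levels [4 5 7 6 4]
Step 7: flows [0=4,3->1,1->4,2->3] -> levels [4 5 6 6 5]
Step 8: flows [4->0,3->1,1=4,2=3] -> levels [5 6 6 5 4]
Step 9: flows [0->4,1->3,1->4,2->3] -> levels [4 4 5 7 6]
Step 10: flows [4->0,3->1,4->1,3->2] -> levels [5 6 6 5 4]
  -> period-2 cycle: step 10 state = step 8 state; never stabilizes
  -> state at step 30: (30-8) mod 2 = 0, same as step 8 -> [5 6 6 5 4]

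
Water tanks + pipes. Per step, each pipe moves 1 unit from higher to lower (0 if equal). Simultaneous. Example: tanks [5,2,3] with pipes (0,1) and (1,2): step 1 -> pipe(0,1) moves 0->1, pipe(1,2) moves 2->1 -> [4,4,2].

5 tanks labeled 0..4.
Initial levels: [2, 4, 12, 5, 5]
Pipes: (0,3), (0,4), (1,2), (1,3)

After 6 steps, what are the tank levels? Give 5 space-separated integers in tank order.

Answer: 4 6 7 6 5

Derivation:
Step 1: flows [3->0,4->0,2->1,3->1] -> levels [4 6 11 3 4]
Step 2: flows [0->3,0=4,2->1,1->3] -> levels [3 6 10 5 4]
Step 3: flows [3->0,4->0,2->1,1->3] -> levels [5 6 9 5 3]
Step 4: flows [0=3,0->4,2->1,1->3] -> levels [4 6 8 6 4]
Step 5: flows [3->0,0=4,2->1,1=3] -> levels [5 7 7 5 4]
Step 6: flows [0=3,0->4,1=2,1->3] -> levels [4 6 7 6 5]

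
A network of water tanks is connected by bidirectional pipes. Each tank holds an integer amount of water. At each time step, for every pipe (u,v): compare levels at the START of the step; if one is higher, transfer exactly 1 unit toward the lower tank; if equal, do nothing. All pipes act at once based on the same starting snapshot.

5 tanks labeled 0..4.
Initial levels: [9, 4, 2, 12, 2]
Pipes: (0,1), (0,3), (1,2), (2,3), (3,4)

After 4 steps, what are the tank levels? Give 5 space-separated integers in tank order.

Answer: 6 6 6 5 6

Derivation:
Step 1: flows [0->1,3->0,1->2,3->2,3->4] -> levels [9 4 4 9 3]
Step 2: flows [0->1,0=3,1=2,3->2,3->4] -> levels [8 5 5 7 4]
Step 3: flows [0->1,0->3,1=2,3->2,3->4] -> levels [6 6 6 6 5]
Step 4: flows [0=1,0=3,1=2,2=3,3->4] -> levels [6 6 6 5 6]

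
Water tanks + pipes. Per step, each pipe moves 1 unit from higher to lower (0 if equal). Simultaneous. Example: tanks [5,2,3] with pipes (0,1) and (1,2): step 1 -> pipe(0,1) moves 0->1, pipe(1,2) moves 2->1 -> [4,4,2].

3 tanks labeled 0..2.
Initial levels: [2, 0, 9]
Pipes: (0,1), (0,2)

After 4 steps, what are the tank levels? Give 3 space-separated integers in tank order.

Step 1: flows [0->1,2->0] -> levels [2 1 8]
Step 2: flows [0->1,2->0] -> levels [2 2 7]
Step 3: flows [0=1,2->0] -> levels [3 2 6]
Step 4: flows [0->1,2->0] -> levels [3 3 5]

Answer: 3 3 5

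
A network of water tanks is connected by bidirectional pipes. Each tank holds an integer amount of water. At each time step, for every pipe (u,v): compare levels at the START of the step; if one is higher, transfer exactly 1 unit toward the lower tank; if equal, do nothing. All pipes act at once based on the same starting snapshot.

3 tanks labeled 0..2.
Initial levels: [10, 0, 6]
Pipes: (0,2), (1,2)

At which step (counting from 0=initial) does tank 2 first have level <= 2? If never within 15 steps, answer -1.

Step 1: flows [0->2,2->1] -> levels [9 1 6]
Step 2: flows [0->2,2->1] -> levels [8 2 6]
Step 3: flows [0->2,2->1] -> levels [7 3 6]
Step 4: flows [0->2,2->1] -> levels [6 4 6]
Step 5: flows [0=2,2->1] -> levels [6 5 5]
Step 6: flows [0->2,1=2] -> levels [5 5 6]
Step 7: flows [2->0,2->1] -> levels [6 6 4]
Step 8: flows [0->2,1->2] -> levels [5 5 6]
  -> period-2 cycle (repeats step 6); tank 2 never drops to <=2
Tank 2 never reaches <=2 within 15 steps

Answer: -1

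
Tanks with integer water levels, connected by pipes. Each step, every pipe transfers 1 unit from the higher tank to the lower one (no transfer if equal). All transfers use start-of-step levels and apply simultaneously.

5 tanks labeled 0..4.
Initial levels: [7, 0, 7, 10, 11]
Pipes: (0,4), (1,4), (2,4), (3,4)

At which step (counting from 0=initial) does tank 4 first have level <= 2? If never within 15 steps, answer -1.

Step 1: flows [4->0,4->1,4->2,4->3] -> levels [8 1 8 11 7]
Step 2: flows [0->4,4->1,2->4,3->4] -> levels [7 2 7 10 9]
Step 3: flows [4->0,4->1,4->2,3->4] -> levels [8 3 8 9 7]
Step 4: flows [0->4,4->1,2->4,3->4] -> levels [7 4 7 8 9]
Step 5: flows [4->0,4->1,4->2,4->3] -> levels [8 5 8 9 5]
Step 6: flows [0->4,1=4,2->4,3->4] -> levels [7 5 7 8 8]
Step 7: flows [4->0,4->1,4->2,3=4] -> levels [8 6 8 8 5]
Step 8: flows [0->4,1->4,2->4,3->4] -> levels [7 5 7 7 9]
Step 9: flows [4->0,4->1,4->2,4->3] -> levels [8 6 8 8 5]
  -> period-2 cycle (repeats step 7); tank 4 never drops to <=2
Tank 4 never reaches <=2 within 15 steps

Answer: -1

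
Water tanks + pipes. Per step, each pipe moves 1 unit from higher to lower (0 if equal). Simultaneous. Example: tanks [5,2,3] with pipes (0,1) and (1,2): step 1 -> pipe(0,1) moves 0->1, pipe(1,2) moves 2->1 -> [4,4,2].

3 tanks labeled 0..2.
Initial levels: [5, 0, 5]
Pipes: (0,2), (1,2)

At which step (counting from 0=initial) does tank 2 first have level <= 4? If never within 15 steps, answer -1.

Answer: 1

Derivation:
Step 1: flows [0=2,2->1] -> levels [5 1 4]
Tank 2 first reaches <=4 at step 1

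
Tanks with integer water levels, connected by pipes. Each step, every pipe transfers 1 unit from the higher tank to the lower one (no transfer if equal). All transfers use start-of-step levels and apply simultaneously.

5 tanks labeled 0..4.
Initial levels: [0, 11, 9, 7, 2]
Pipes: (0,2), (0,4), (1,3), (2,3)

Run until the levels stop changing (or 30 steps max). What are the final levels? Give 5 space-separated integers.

Step 1: flows [2->0,4->0,1->3,2->3] -> levels [2 10 7 9 1]
Step 2: flows [2->0,0->4,1->3,3->2] -> levels [2 9 7 9 2]
Step 3: flows [2->0,0=4,1=3,3->2] -> levels [3 9 7 8 2]
Step 4: flows [2->0,0->4,1->3,3->2] -> levels [3 8 7 8 3]
Step 5: flows [2->0,0=4,1=3,3->2] -> levels [4 8 7 7 3]
Step 6: flows [2->0,0->4,1->3,2=3] -> levels [4 7 6 8 4]
Step 7: flows [2->0,0=4,3->1,3->2] -> levels [5 8 6 6 4]
Step 8: flows [2->0,0->4,1->3,2=3] -> levels [5 7 5 7 5]
Step 9: flows [0=2,0=4,1=3,3->2] -> levels [5 7 6 6 5]
Step 10: flows [2->0,0=4,1->3,2=3] -> levels [6 6 5 7 5]
Step 11: flows [0->2,0->4,3->1,3->2] -> levels [4 7 7 5 6]
Step 12: flows [2->0,4->0,1->3,2->3] -> levels [6 6 5 7 5]
  -> period-2 cycle: step 12 state = step 10 state; never stabilizes
  -> state at step 30: (30-10) mod 2 = 0, same as step 10 -> [6 6 5 7 5]

Answer: 6 6 5 7 5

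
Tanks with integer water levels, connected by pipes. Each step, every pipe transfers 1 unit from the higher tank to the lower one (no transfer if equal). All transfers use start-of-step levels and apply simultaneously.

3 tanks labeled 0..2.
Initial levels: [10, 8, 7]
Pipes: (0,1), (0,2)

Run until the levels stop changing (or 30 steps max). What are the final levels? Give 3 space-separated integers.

Step 1: flows [0->1,0->2] -> levels [8 9 8]
Step 2: flows [1->0,0=2] -> levels [9 8 8]
Step 3: flows [0->1,0->2] -> levels [7 9 9]
Step 4: flows [1->0,2->0] -> levels [9 8 8]
  -> period-2 cycle: step 4 state = step 2 state; never stabilizes
  -> state at step 30: (30-2) mod 2 = 0, same as step 2 -> [9 8 8]

Answer: 9 8 8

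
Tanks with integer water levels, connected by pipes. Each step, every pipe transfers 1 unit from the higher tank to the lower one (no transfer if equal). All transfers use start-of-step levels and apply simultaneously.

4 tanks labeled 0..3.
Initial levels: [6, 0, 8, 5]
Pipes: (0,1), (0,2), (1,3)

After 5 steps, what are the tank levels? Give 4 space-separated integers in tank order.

Step 1: flows [0->1,2->0,3->1] -> levels [6 2 7 4]
Step 2: flows [0->1,2->0,3->1] -> levels [6 4 6 3]
Step 3: flows [0->1,0=2,1->3] -> levels [5 4 6 4]
Step 4: flows [0->1,2->0,1=3] -> levels [5 5 5 4]
Step 5: flows [0=1,0=2,1->3] -> levels [5 4 5 5]

Answer: 5 4 5 5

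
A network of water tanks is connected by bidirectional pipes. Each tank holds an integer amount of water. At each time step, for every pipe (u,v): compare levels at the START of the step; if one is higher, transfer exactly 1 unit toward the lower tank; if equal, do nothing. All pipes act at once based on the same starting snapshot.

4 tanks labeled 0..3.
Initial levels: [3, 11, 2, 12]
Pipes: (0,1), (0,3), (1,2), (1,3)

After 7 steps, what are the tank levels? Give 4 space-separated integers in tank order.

Answer: 8 7 7 6

Derivation:
Step 1: flows [1->0,3->0,1->2,3->1] -> levels [5 10 3 10]
Step 2: flows [1->0,3->0,1->2,1=3] -> levels [7 8 4 9]
Step 3: flows [1->0,3->0,1->2,3->1] -> levels [9 7 5 7]
Step 4: flows [0->1,0->3,1->2,1=3] -> levels [7 7 6 8]
Step 5: flows [0=1,3->0,1->2,3->1] -> levels [8 7 7 6]
Step 6: flows [0->1,0->3,1=2,1->3] -> levels [6 7 7 8]
Step 7: flows [1->0,3->0,1=2,3->1] -> levels [8 7 7 6]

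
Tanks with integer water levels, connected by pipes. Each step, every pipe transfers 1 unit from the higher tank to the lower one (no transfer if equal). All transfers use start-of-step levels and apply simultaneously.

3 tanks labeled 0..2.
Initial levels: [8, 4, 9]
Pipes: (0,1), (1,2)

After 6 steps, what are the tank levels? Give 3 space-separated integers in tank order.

Step 1: flows [0->1,2->1] -> levels [7 6 8]
Step 2: flows [0->1,2->1] -> levels [6 8 7]
Step 3: flows [1->0,1->2] -> levels [7 6 8]
  -> period-2 cycle: step 3 state = step 1 state
  -> state at step 6: (6-1) mod 2 = 1, same as step 2 -> [6 8 7]

Answer: 6 8 7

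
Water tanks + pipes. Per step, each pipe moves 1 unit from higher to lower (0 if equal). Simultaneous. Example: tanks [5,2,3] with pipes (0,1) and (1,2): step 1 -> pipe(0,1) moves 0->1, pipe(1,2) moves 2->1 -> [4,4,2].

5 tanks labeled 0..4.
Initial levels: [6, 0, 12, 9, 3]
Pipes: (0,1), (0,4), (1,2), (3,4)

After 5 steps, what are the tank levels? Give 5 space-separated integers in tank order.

Step 1: flows [0->1,0->4,2->1,3->4] -> levels [4 2 11 8 5]
Step 2: flows [0->1,4->0,2->1,3->4] -> levels [4 4 10 7 5]
Step 3: flows [0=1,4->0,2->1,3->4] -> levels [5 5 9 6 5]
Step 4: flows [0=1,0=4,2->1,3->4] -> levels [5 6 8 5 6]
Step 5: flows [1->0,4->0,2->1,4->3] -> levels [7 6 7 6 4]

Answer: 7 6 7 6 4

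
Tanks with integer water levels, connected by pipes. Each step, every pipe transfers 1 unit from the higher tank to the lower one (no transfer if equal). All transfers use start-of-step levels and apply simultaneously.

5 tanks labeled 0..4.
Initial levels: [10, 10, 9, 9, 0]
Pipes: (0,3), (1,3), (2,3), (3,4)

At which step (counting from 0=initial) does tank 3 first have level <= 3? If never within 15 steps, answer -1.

Step 1: flows [0->3,1->3,2=3,3->4] -> levels [9 9 9 10 1]
Step 2: flows [3->0,3->1,3->2,3->4] -> levels [10 10 10 6 2]
Step 3: flows [0->3,1->3,2->3,3->4] -> levels [9 9 9 8 3]
Step 4: flows [0->3,1->3,2->3,3->4] -> levels [8 8 8 10 4]
Step 5: flows [3->0,3->1,3->2,3->4] -> levels [9 9 9 6 5]
Step 6: flows [0->3,1->3,2->3,3->4] -> levels [8 8 8 8 6]
Step 7: flows [0=3,1=3,2=3,3->4] -> levels [8 8 8 7 7]
Step 8: flows [0->3,1->3,2->3,3=4] -> levels [7 7 7 10 7]
Step 9: flows [3->0,3->1,3->2,3->4] -> levels [8 8 8 6 8]
Step 10: flows [0->3,1->3,2->3,4->3] -> levels [7 7 7 10 7]
  -> period-2 cycle (repeats step 8); tank 3 never drops to <=3
Tank 3 never reaches <=3 within 15 steps

Answer: -1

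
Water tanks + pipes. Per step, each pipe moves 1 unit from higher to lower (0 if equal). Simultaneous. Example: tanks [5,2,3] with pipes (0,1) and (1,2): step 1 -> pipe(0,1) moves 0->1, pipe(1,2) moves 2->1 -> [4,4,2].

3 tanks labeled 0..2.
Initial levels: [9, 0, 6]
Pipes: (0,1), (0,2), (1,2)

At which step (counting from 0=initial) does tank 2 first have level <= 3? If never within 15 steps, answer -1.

Answer: -1

Derivation:
Step 1: flows [0->1,0->2,2->1] -> levels [7 2 6]
Step 2: flows [0->1,0->2,2->1] -> levels [5 4 6]
Step 3: flows [0->1,2->0,2->1] -> levels [5 6 4]
Step 4: flows [1->0,0->2,1->2] -> levels [5 4 6]
  -> period-2 cycle (repeats step 2); tank 2 never drops to <=3
Tank 2 never reaches <=3 within 15 steps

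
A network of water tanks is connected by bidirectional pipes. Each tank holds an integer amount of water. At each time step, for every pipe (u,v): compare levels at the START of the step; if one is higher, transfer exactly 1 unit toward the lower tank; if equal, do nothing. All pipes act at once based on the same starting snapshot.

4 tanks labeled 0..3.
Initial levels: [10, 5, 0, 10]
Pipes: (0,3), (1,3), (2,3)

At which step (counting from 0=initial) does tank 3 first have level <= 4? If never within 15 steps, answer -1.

Step 1: flows [0=3,3->1,3->2] -> levels [10 6 1 8]
Step 2: flows [0->3,3->1,3->2] -> levels [9 7 2 7]
Step 3: flows [0->3,1=3,3->2] -> levels [8 7 3 7]
Step 4: flows [0->3,1=3,3->2] -> levels [7 7 4 7]
Step 5: flows [0=3,1=3,3->2] -> levels [7 7 5 6]
Step 6: flows [0->3,1->3,3->2] -> levels [6 6 6 7]
Step 7: flows [3->0,3->1,3->2] -> levels [7 7 7 4]
Tank 3 first reaches <=4 at step 7

Answer: 7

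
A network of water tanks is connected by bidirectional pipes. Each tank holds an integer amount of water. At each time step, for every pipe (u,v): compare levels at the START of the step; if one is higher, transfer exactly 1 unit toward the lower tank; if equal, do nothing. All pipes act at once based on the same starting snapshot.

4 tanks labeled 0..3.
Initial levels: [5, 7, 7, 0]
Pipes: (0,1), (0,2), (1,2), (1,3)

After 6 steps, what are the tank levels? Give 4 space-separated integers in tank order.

Step 1: flows [1->0,2->0,1=2,1->3] -> levels [7 5 6 1]
Step 2: flows [0->1,0->2,2->1,1->3] -> levels [5 6 6 2]
Step 3: flows [1->0,2->0,1=2,1->3] -> levels [7 4 5 3]
Step 4: flows [0->1,0->2,2->1,1->3] -> levels [5 5 5 4]
Step 5: flows [0=1,0=2,1=2,1->3] -> levels [5 4 5 5]
Step 6: flows [0->1,0=2,2->1,3->1] -> levels [4 7 4 4]

Answer: 4 7 4 4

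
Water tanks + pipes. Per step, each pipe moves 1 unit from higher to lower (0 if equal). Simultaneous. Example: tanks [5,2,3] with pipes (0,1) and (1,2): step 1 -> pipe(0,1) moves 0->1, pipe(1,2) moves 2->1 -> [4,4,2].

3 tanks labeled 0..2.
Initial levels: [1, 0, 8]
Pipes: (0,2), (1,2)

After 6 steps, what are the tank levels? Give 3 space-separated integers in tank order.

Answer: 3 2 4

Derivation:
Step 1: flows [2->0,2->1] -> levels [2 1 6]
Step 2: flows [2->0,2->1] -> levels [3 2 4]
Step 3: flows [2->0,2->1] -> levels [4 3 2]
Step 4: flows [0->2,1->2] -> levels [3 2 4]
  -> period-2 cycle: step 4 state = step 2 state
  -> state at step 6: (6-2) mod 2 = 0, same as step 2 -> [3 2 4]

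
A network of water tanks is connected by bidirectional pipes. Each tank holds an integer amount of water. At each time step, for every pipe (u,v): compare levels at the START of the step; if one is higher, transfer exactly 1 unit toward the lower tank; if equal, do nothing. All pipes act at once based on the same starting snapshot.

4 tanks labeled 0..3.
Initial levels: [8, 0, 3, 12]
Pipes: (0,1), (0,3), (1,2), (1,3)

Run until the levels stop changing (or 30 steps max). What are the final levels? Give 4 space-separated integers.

Answer: 5 8 5 5

Derivation:
Step 1: flows [0->1,3->0,2->1,3->1] -> levels [8 3 2 10]
Step 2: flows [0->1,3->0,1->2,3->1] -> levels [8 4 3 8]
Step 3: flows [0->1,0=3,1->2,3->1] -> levels [7 5 4 7]
Step 4: flows [0->1,0=3,1->2,3->1] -> levels [6 6 5 6]
Step 5: flows [0=1,0=3,1->2,1=3] -> levels [6 5 6 6]
Step 6: flows [0->1,0=3,2->1,3->1] -> levels [5 8 5 5]
Step 7: flows [1->0,0=3,1->2,1->3] -> levels [6 5 6 6]
  -> period-2 cycle: step 7 state = step 5 state; never stabilizes
  -> state at step 30: (30-5) mod 2 = 1, same as step 6 -> [5 8 5 5]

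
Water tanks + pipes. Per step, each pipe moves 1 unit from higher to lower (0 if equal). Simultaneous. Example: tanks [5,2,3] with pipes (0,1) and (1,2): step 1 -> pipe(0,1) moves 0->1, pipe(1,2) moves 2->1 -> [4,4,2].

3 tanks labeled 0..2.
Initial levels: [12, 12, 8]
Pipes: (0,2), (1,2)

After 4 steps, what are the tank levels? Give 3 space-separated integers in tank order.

Answer: 10 10 12

Derivation:
Step 1: flows [0->2,1->2] -> levels [11 11 10]
Step 2: flows [0->2,1->2] -> levels [10 10 12]
Step 3: flows [2->0,2->1] -> levels [11 11 10]
  -> period-2 cycle: step 3 state = step 1 state
  -> state at step 4: (4-1) mod 2 = 1, same as step 2 -> [10 10 12]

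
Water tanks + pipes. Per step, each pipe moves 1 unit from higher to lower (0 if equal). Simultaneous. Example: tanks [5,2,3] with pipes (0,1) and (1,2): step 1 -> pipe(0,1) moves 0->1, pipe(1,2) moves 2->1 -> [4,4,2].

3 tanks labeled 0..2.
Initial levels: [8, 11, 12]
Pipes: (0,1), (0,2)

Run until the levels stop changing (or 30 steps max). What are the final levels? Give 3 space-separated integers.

Answer: 11 10 10

Derivation:
Step 1: flows [1->0,2->0] -> levels [10 10 11]
Step 2: flows [0=1,2->0] -> levels [11 10 10]
Step 3: flows [0->1,0->2] -> levels [9 11 11]
Step 4: flows [1->0,2->0] -> levels [11 10 10]
  -> period-2 cycle: step 4 state = step 2 state; never stabilizes
  -> state at step 30: (30-2) mod 2 = 0, same as step 2 -> [11 10 10]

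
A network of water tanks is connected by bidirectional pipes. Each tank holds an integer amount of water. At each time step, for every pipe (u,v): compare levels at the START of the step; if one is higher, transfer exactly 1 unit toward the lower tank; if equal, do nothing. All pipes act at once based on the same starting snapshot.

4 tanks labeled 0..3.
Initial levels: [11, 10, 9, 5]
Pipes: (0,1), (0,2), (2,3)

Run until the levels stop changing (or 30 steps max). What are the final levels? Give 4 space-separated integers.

Step 1: flows [0->1,0->2,2->3] -> levels [9 11 9 6]
Step 2: flows [1->0,0=2,2->3] -> levels [10 10 8 7]
Step 3: flows [0=1,0->2,2->3] -> levels [9 10 8 8]
Step 4: flows [1->0,0->2,2=3] -> levels [9 9 9 8]
Step 5: flows [0=1,0=2,2->3] -> levels [9 9 8 9]
Step 6: flows [0=1,0->2,3->2] -> levels [8 9 10 8]
Step 7: flows [1->0,2->0,2->3] -> levels [10 8 8 9]
Step 8: flows [0->1,0->2,3->2] -> levels [8 9 10 8]
  -> period-2 cycle: step 8 state = step 6 state; never stabilizes
  -> state at step 30: (30-6) mod 2 = 0, same as step 6 -> [8 9 10 8]

Answer: 8 9 10 8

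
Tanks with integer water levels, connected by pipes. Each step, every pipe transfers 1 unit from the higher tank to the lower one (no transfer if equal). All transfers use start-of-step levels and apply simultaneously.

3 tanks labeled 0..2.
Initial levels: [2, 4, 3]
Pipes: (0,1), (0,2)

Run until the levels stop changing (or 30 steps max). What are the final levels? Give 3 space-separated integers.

Step 1: flows [1->0,2->0] -> levels [4 3 2]
Step 2: flows [0->1,0->2] -> levels [2 4 3]
  -> period-2 cycle: step 2 state = step 0 state; never stabilizes
  -> state at step 30: (30-0) mod 2 = 0, same as step 0 -> [2 4 3]

Answer: 2 4 3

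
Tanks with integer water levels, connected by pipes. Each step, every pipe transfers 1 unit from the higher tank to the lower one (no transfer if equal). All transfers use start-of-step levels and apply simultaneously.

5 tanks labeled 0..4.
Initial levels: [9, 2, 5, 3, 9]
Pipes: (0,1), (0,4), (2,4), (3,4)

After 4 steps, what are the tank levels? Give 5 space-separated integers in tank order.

Step 1: flows [0->1,0=4,4->2,4->3] -> levels [8 3 6 4 7]
Step 2: flows [0->1,0->4,4->2,4->3] -> levels [6 4 7 5 6]
Step 3: flows [0->1,0=4,2->4,4->3] -> levels [5 5 6 6 6]
Step 4: flows [0=1,4->0,2=4,3=4] -> levels [6 5 6 6 5]

Answer: 6 5 6 6 5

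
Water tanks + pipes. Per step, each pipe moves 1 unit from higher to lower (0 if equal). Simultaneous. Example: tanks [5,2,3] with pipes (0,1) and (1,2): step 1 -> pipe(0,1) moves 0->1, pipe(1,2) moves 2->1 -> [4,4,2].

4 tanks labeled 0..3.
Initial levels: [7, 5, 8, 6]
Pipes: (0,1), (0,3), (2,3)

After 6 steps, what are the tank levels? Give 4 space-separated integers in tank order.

Answer: 7 5 8 6

Derivation:
Step 1: flows [0->1,0->3,2->3] -> levels [5 6 7 8]
Step 2: flows [1->0,3->0,3->2] -> levels [7 5 8 6]
  -> period-2 cycle: step 2 state = step 0 state
  -> state at step 6: (6-0) mod 2 = 0, same as step 0 -> [7 5 8 6]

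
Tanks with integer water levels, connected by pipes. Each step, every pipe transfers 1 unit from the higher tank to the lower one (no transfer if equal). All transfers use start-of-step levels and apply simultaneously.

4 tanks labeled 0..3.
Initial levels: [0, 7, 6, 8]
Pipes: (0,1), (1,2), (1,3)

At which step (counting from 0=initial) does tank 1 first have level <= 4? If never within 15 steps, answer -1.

Step 1: flows [1->0,1->2,3->1] -> levels [1 6 7 7]
Step 2: flows [1->0,2->1,3->1] -> levels [2 7 6 6]
Step 3: flows [1->0,1->2,1->3] -> levels [3 4 7 7]
Tank 1 first reaches <=4 at step 3

Answer: 3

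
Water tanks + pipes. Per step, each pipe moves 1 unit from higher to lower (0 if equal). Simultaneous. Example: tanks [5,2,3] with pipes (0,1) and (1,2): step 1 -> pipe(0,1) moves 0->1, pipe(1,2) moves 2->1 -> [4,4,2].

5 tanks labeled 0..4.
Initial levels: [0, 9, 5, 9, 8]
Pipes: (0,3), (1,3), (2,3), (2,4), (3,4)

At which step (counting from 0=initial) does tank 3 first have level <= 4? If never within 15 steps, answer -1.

Step 1: flows [3->0,1=3,3->2,4->2,3->4] -> levels [1 9 7 6 8]
Step 2: flows [3->0,1->3,2->3,4->2,4->3] -> levels [2 8 7 8 6]
Step 3: flows [3->0,1=3,3->2,2->4,3->4] -> levels [3 8 7 5 8]
Step 4: flows [3->0,1->3,2->3,4->2,4->3] -> levels [4 7 7 7 6]
Step 5: flows [3->0,1=3,2=3,2->4,3->4] -> levels [5 7 6 5 8]
Step 6: flows [0=3,1->3,2->3,4->2,4->3] -> levels [5 6 6 8 6]
Step 7: flows [3->0,3->1,3->2,2=4,3->4] -> levels [6 7 7 4 7]
Tank 3 first reaches <=4 at step 7

Answer: 7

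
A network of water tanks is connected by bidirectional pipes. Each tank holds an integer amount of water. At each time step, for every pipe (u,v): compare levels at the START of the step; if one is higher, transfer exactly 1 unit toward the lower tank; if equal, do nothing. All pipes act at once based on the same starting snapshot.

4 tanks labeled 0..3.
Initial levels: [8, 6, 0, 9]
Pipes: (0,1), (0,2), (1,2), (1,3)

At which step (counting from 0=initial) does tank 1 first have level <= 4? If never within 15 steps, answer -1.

Step 1: flows [0->1,0->2,1->2,3->1] -> levels [6 7 2 8]
Step 2: flows [1->0,0->2,1->2,3->1] -> levels [6 6 4 7]
Step 3: flows [0=1,0->2,1->2,3->1] -> levels [5 6 6 6]
Step 4: flows [1->0,2->0,1=2,1=3] -> levels [7 5 5 6]
Step 5: flows [0->1,0->2,1=2,3->1] -> levels [5 7 6 5]
Step 6: flows [1->0,2->0,1->2,1->3] -> levels [7 4 6 6]
Tank 1 first reaches <=4 at step 6

Answer: 6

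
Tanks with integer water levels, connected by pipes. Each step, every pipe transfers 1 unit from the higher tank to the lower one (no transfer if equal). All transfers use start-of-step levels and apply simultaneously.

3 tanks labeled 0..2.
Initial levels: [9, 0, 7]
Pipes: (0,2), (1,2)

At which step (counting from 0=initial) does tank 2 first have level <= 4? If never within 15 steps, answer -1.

Step 1: flows [0->2,2->1] -> levels [8 1 7]
Step 2: flows [0->2,2->1] -> levels [7 2 7]
Step 3: flows [0=2,2->1] -> levels [7 3 6]
Step 4: flows [0->2,2->1] -> levels [6 4 6]
Step 5: flows [0=2,2->1] -> levels [6 5 5]
Step 6: flows [0->2,1=2] -> levels [5 5 6]
Step 7: flows [2->0,2->1] -> levels [6 6 4]
Tank 2 first reaches <=4 at step 7

Answer: 7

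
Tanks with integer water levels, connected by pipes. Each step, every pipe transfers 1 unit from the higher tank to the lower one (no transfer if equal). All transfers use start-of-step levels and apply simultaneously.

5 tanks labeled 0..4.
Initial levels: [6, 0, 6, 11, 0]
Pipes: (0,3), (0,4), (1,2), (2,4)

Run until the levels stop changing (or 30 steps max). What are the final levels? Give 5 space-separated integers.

Answer: 4 4 3 6 6

Derivation:
Step 1: flows [3->0,0->4,2->1,2->4] -> levels [6 1 4 10 2]
Step 2: flows [3->0,0->4,2->1,2->4] -> levels [6 2 2 9 4]
Step 3: flows [3->0,0->4,1=2,4->2] -> levels [6 2 3 8 4]
Step 4: flows [3->0,0->4,2->1,4->2] -> levels [6 3 3 7 4]
Step 5: flows [3->0,0->4,1=2,4->2] -> levels [6 3 4 6 4]
Step 6: flows [0=3,0->4,2->1,2=4] -> levels [5 4 3 6 5]
Step 7: flows [3->0,0=4,1->2,4->2] -> levels [6 3 5 5 4]
Step 8: flows [0->3,0->4,2->1,2->4] -> levels [4 4 3 6 6]
Step 9: flows [3->0,4->0,1->2,4->2] -> levels [6 3 5 5 4]
  -> period-2 cycle: step 9 state = step 7 state; never stabilizes
  -> state at step 30: (30-7) mod 2 = 1, same as step 8 -> [4 4 3 6 6]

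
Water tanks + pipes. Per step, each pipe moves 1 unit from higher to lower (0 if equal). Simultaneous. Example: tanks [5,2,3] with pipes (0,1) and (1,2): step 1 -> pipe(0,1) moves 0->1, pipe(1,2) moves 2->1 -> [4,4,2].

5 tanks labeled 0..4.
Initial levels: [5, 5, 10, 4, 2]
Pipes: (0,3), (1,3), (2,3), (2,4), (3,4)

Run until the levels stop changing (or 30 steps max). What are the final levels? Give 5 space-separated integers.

Answer: 5 5 6 4 6

Derivation:
Step 1: flows [0->3,1->3,2->3,2->4,3->4] -> levels [4 4 8 6 4]
Step 2: flows [3->0,3->1,2->3,2->4,3->4] -> levels [5 5 6 4 6]
Step 3: flows [0->3,1->3,2->3,2=4,4->3] -> levels [4 4 5 8 5]
Step 4: flows [3->0,3->1,3->2,2=4,3->4] -> levels [5 5 6 4 6]
  -> period-2 cycle: step 4 state = step 2 state; never stabilizes
  -> state at step 30: (30-2) mod 2 = 0, same as step 2 -> [5 5 6 4 6]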